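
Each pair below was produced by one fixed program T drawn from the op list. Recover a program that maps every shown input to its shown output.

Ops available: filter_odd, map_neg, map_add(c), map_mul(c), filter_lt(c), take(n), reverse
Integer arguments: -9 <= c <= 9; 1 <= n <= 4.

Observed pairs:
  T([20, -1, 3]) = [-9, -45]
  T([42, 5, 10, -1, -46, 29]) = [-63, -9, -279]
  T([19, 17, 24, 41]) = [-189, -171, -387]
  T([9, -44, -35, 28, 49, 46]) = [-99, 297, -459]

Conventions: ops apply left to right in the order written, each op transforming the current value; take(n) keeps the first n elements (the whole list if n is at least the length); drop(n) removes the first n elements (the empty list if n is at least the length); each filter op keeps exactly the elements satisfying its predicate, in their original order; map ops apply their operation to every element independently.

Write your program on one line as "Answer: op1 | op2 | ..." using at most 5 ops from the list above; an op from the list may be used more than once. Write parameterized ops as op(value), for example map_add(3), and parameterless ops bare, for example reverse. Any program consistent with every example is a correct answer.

map_add(1) | map_add(1) | map_mul(-9) | filter_odd

Check, running the answer program on each example:
  [20, -1, 3] -> [21, 0, 4] -> [22, 1, 5] -> [-198, -9, -45] -> [-9, -45]
  [42, 5, 10, -1, -46, 29] -> [43, 6, 11, 0, -45, 30] -> [44, 7, 12, 1, -44, 31] -> [-396, -63, -108, -9, 396, -279] -> [-63, -9, -279]
  [19, 17, 24, 41] -> [20, 18, 25, 42] -> [21, 19, 26, 43] -> [-189, -171, -234, -387] -> [-189, -171, -387]
  [9, -44, -35, 28, 49, 46] -> [10, -43, -34, 29, 50, 47] -> [11, -42, -33, 30, 51, 48] -> [-99, 378, 297, -270, -459, -432] -> [-99, 297, -459]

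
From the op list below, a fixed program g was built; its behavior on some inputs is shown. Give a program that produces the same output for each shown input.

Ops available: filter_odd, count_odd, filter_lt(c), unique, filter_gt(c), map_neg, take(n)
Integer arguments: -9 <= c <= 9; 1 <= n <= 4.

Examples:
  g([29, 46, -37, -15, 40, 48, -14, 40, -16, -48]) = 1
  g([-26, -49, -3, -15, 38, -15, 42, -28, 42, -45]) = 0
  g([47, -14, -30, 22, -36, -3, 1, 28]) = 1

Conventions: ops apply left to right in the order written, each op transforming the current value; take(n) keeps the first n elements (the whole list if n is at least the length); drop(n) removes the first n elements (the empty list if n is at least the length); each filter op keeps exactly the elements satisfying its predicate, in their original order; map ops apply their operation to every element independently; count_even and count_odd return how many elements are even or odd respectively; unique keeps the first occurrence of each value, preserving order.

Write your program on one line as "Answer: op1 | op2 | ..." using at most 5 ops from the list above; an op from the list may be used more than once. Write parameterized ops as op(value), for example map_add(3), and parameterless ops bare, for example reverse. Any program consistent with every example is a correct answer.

map_neg | unique | filter_lt(-8) | count_odd

Check, running the answer program on each example:
  [29, 46, -37, -15, 40, 48, -14, 40, -16, -48] -> [-29, -46, 37, 15, -40, -48, 14, -40, 16, 48] -> [-29, -46, 37, 15, -40, -48, 14, 16, 48] -> [-29, -46, -40, -48] -> 1
  [-26, -49, -3, -15, 38, -15, 42, -28, 42, -45] -> [26, 49, 3, 15, -38, 15, -42, 28, -42, 45] -> [26, 49, 3, 15, -38, -42, 28, 45] -> [-38, -42] -> 0
  [47, -14, -30, 22, -36, -3, 1, 28] -> [-47, 14, 30, -22, 36, 3, -1, -28] -> [-47, 14, 30, -22, 36, 3, -1, -28] -> [-47, -22, -28] -> 1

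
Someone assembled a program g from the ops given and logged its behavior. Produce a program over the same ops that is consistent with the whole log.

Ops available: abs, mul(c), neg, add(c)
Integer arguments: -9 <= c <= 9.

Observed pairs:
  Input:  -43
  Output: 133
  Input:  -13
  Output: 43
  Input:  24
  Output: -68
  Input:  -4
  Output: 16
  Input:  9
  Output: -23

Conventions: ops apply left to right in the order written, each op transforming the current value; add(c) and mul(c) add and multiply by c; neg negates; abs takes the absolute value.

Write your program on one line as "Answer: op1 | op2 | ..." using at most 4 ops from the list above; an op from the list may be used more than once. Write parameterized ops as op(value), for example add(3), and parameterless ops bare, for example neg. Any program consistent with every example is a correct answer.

mul(3) | add(-2) | neg | add(2)

Check, running the answer program on each example:
  -43 -> -129 -> -131 -> 131 -> 133
  -13 -> -39 -> -41 -> 41 -> 43
  24 -> 72 -> 70 -> -70 -> -68
  -4 -> -12 -> -14 -> 14 -> 16
  9 -> 27 -> 25 -> -25 -> -23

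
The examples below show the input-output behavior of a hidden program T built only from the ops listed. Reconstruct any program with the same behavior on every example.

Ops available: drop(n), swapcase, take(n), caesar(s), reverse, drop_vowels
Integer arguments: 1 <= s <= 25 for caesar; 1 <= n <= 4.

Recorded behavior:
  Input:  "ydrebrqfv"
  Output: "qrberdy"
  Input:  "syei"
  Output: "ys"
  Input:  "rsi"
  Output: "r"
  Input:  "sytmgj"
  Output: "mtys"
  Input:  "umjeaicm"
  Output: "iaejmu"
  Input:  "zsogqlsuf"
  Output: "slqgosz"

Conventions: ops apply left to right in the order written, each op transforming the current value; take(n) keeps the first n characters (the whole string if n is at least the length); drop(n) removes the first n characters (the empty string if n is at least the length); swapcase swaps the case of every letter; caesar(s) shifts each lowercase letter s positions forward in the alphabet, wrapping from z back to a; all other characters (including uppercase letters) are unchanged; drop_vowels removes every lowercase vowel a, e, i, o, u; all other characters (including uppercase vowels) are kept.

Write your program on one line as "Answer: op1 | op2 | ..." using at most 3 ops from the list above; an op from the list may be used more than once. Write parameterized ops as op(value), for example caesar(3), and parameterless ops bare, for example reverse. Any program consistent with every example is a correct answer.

reverse | drop(2)

Check, running the answer program on each example:
  "ydrebrqfv" -> "vfqrberdy" -> "qrberdy"
  "syei" -> "ieys" -> "ys"
  "rsi" -> "isr" -> "r"
  "sytmgj" -> "jgmtys" -> "mtys"
  "umjeaicm" -> "mciaejmu" -> "iaejmu"
  "zsogqlsuf" -> "fuslqgosz" -> "slqgosz"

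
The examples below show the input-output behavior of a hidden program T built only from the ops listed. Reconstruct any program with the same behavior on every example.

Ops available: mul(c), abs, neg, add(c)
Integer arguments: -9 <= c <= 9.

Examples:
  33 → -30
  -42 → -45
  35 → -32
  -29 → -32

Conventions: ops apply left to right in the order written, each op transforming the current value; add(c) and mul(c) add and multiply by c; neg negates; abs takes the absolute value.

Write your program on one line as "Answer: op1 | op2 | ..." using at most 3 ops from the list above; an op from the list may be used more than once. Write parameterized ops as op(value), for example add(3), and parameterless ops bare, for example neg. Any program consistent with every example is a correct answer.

add(-3) | abs | neg

Check, running the answer program on each example:
  33 -> 30 -> 30 -> -30
  -42 -> -45 -> 45 -> -45
  35 -> 32 -> 32 -> -32
  -29 -> -32 -> 32 -> -32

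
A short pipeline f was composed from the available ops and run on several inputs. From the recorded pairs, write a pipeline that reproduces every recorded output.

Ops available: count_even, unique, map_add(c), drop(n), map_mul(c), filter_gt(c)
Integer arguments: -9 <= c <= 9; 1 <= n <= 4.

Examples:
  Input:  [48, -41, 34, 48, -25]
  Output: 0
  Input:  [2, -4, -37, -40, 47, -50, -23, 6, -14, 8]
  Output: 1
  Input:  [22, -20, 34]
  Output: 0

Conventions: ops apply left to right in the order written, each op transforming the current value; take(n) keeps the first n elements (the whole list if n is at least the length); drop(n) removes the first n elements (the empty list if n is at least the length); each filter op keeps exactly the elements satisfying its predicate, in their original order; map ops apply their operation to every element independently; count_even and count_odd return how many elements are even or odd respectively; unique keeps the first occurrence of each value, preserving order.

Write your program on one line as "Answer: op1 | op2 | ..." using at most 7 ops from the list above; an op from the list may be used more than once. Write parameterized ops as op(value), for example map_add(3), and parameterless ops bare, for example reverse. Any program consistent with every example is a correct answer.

unique | drop(3) | filter_gt(-4) | map_add(-9) | map_mul(9) | count_even

Check, running the answer program on each example:
  [48, -41, 34, 48, -25] -> [48, -41, 34, -25] -> [-25] -> [] -> [] -> [] -> 0
  [2, -4, -37, -40, 47, -50, -23, 6, -14, 8] -> [2, -4, -37, -40, 47, -50, -23, 6, -14, 8] -> [-40, 47, -50, -23, 6, -14, 8] -> [47, 6, 8] -> [38, -3, -1] -> [342, -27, -9] -> 1
  [22, -20, 34] -> [22, -20, 34] -> [] -> [] -> [] -> [] -> 0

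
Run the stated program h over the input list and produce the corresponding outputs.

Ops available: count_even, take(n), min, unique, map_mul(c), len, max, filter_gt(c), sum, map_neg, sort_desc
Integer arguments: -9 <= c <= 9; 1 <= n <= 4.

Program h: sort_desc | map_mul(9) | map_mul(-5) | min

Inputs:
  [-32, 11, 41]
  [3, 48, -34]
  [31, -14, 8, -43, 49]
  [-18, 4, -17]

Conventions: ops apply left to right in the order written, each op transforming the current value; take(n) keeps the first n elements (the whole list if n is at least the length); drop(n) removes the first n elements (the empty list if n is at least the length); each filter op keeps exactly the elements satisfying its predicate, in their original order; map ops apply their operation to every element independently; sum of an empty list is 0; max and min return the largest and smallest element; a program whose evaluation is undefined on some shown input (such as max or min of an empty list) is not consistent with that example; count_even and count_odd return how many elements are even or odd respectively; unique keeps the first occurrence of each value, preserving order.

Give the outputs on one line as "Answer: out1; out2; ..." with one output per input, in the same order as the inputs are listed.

-1845; -2160; -2205; -180

Execution, op by op:
  [-32, 11, 41] -> [41, 11, -32] -> [369, 99, -288] -> [-1845, -495, 1440] -> -1845
  [3, 48, -34] -> [48, 3, -34] -> [432, 27, -306] -> [-2160, -135, 1530] -> -2160
  [31, -14, 8, -43, 49] -> [49, 31, 8, -14, -43] -> [441, 279, 72, -126, -387] -> [-2205, -1395, -360, 630, 1935] -> -2205
  [-18, 4, -17] -> [4, -17, -18] -> [36, -153, -162] -> [-180, 765, 810] -> -180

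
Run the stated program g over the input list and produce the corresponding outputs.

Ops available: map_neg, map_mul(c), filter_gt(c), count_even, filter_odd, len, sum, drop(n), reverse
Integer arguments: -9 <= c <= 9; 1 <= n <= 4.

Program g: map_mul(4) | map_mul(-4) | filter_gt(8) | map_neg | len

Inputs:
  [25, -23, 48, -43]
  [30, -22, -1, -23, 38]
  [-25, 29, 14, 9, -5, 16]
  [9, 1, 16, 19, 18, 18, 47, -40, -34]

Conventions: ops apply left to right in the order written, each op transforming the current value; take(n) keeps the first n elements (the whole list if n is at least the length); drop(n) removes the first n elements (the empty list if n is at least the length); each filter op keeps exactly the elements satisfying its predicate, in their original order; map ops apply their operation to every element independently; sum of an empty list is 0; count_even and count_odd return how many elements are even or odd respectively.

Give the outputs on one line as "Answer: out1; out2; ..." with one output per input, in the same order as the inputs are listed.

Execution, op by op:
  [25, -23, 48, -43] -> [100, -92, 192, -172] -> [-400, 368, -768, 688] -> [368, 688] -> [-368, -688] -> 2
  [30, -22, -1, -23, 38] -> [120, -88, -4, -92, 152] -> [-480, 352, 16, 368, -608] -> [352, 16, 368] -> [-352, -16, -368] -> 3
  [-25, 29, 14, 9, -5, 16] -> [-100, 116, 56, 36, -20, 64] -> [400, -464, -224, -144, 80, -256] -> [400, 80] -> [-400, -80] -> 2
  [9, 1, 16, 19, 18, 18, 47, -40, -34] -> [36, 4, 64, 76, 72, 72, 188, -160, -136] -> [-144, -16, -256, -304, -288, -288, -752, 640, 544] -> [640, 544] -> [-640, -544] -> 2

2; 3; 2; 2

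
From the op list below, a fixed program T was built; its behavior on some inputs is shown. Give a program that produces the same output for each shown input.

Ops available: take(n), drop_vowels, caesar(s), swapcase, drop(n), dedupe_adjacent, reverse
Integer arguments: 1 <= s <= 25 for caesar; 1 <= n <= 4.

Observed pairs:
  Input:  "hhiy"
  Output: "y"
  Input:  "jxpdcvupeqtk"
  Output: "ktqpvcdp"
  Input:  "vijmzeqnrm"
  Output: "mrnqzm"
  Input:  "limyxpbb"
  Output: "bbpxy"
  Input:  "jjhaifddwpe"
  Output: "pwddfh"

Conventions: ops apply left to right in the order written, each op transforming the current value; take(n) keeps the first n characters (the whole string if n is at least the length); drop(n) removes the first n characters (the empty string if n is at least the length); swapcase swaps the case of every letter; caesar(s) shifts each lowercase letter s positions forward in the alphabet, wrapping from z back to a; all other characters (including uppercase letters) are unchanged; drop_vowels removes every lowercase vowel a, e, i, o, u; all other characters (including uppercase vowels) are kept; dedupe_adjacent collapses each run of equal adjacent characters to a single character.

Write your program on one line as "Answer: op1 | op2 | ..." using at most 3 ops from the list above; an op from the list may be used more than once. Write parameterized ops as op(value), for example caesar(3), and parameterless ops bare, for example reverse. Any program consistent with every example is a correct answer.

drop_vowels | drop(2) | reverse

Check, running the answer program on each example:
  "hhiy" -> "hhy" -> "y" -> "y"
  "jxpdcvupeqtk" -> "jxpdcvpqtk" -> "pdcvpqtk" -> "ktqpvcdp"
  "vijmzeqnrm" -> "vjmzqnrm" -> "mzqnrm" -> "mrnqzm"
  "limyxpbb" -> "lmyxpbb" -> "yxpbb" -> "bbpxy"
  "jjhaifddwpe" -> "jjhfddwp" -> "hfddwp" -> "pwddfh"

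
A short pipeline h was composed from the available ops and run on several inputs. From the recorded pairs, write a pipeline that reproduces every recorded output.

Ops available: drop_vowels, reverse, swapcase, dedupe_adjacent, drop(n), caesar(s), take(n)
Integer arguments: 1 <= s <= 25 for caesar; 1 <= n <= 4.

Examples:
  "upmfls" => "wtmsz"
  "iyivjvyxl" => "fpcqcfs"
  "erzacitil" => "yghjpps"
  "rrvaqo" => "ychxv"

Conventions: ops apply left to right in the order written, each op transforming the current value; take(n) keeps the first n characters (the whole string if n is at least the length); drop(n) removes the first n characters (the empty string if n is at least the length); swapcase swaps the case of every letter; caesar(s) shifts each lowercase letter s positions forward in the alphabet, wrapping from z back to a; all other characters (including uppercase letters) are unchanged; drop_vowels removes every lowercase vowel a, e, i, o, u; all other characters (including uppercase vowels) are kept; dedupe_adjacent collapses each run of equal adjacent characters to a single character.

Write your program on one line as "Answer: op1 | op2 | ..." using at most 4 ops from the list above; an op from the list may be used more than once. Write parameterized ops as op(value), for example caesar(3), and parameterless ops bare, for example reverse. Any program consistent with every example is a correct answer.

drop(1) | caesar(7) | drop_vowels

Check, running the answer program on each example:
  "upmfls" -> "pmfls" -> "wtmsz" -> "wtmsz"
  "iyivjvyxl" -> "yivjvyxl" -> "fpcqcfes" -> "fpcqcfs"
  "erzacitil" -> "rzacitil" -> "yghjpaps" -> "yghjpps"
  "rrvaqo" -> "rvaqo" -> "ychxv" -> "ychxv"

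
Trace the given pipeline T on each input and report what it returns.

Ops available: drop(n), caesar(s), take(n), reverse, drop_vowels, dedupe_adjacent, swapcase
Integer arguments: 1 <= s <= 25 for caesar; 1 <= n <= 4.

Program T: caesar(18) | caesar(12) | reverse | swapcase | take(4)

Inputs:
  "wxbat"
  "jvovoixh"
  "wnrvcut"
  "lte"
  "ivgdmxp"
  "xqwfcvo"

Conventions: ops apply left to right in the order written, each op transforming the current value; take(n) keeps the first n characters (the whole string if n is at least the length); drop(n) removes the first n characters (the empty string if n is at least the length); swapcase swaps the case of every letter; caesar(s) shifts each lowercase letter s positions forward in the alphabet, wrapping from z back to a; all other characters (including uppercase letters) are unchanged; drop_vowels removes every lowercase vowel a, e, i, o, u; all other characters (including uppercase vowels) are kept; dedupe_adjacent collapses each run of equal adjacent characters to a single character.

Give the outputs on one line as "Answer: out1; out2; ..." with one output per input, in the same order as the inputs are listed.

Execution, op by op:
  "wxbat" -> "optsl" -> "abfex" -> "xefba" -> "XEFBA" -> "XEFB"
  "jvovoixh" -> "bngngapz" -> "nzszsmbl" -> "lbmszszn" -> "LBMSZSZN" -> "LBMS"
  "wnrvcut" -> "ofjnuml" -> "arvzgyx" -> "xygzvra" -> "XYGZVRA" -> "XYGZ"
  "lte" -> "dlw" -> "pxi" -> "ixp" -> "IXP" -> "IXP"
  "ivgdmxp" -> "anyveph" -> "mzkhqbt" -> "tbqhkzm" -> "TBQHKZM" -> "TBQH"
  "xqwfcvo" -> "pioxung" -> "buajgzs" -> "szgjaub" -> "SZGJAUB" -> "SZGJ"

"XEFB"; "LBMS"; "XYGZ"; "IXP"; "TBQH"; "SZGJ"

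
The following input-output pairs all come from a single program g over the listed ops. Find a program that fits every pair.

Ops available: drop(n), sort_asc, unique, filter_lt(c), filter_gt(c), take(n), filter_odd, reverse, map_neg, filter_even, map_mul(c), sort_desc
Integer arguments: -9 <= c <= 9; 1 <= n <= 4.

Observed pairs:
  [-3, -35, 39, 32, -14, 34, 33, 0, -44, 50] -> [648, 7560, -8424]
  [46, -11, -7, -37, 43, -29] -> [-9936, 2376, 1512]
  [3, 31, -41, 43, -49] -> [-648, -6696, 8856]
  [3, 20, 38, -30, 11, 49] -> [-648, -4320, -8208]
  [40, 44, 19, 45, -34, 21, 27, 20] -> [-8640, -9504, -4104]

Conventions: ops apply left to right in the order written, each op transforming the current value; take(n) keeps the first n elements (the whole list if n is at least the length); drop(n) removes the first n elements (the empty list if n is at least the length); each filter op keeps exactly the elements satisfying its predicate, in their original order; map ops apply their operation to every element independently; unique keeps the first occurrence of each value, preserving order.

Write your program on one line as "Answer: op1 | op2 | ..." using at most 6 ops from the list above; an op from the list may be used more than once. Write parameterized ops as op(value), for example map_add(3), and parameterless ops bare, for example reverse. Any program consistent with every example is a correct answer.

take(4) | map_mul(-4) | take(3) | map_mul(-9) | map_mul(-6)

Check, running the answer program on each example:
  [-3, -35, 39, 32, -14, 34, 33, 0, -44, 50] -> [-3, -35, 39, 32] -> [12, 140, -156, -128] -> [12, 140, -156] -> [-108, -1260, 1404] -> [648, 7560, -8424]
  [46, -11, -7, -37, 43, -29] -> [46, -11, -7, -37] -> [-184, 44, 28, 148] -> [-184, 44, 28] -> [1656, -396, -252] -> [-9936, 2376, 1512]
  [3, 31, -41, 43, -49] -> [3, 31, -41, 43] -> [-12, -124, 164, -172] -> [-12, -124, 164] -> [108, 1116, -1476] -> [-648, -6696, 8856]
  [3, 20, 38, -30, 11, 49] -> [3, 20, 38, -30] -> [-12, -80, -152, 120] -> [-12, -80, -152] -> [108, 720, 1368] -> [-648, -4320, -8208]
  [40, 44, 19, 45, -34, 21, 27, 20] -> [40, 44, 19, 45] -> [-160, -176, -76, -180] -> [-160, -176, -76] -> [1440, 1584, 684] -> [-8640, -9504, -4104]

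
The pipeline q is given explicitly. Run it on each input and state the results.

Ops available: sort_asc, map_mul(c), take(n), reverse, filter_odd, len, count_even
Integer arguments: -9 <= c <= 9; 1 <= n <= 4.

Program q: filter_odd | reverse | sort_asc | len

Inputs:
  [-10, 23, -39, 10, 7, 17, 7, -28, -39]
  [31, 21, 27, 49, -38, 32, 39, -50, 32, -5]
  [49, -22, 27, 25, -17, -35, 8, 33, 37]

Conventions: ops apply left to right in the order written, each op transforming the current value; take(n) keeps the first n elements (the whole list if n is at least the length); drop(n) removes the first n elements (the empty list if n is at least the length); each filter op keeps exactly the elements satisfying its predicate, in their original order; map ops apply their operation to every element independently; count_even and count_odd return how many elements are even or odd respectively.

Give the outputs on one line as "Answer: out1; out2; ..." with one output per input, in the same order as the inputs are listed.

Execution, op by op:
  [-10, 23, -39, 10, 7, 17, 7, -28, -39] -> [23, -39, 7, 17, 7, -39] -> [-39, 7, 17, 7, -39, 23] -> [-39, -39, 7, 7, 17, 23] -> 6
  [31, 21, 27, 49, -38, 32, 39, -50, 32, -5] -> [31, 21, 27, 49, 39, -5] -> [-5, 39, 49, 27, 21, 31] -> [-5, 21, 27, 31, 39, 49] -> 6
  [49, -22, 27, 25, -17, -35, 8, 33, 37] -> [49, 27, 25, -17, -35, 33, 37] -> [37, 33, -35, -17, 25, 27, 49] -> [-35, -17, 25, 27, 33, 37, 49] -> 7

6; 6; 7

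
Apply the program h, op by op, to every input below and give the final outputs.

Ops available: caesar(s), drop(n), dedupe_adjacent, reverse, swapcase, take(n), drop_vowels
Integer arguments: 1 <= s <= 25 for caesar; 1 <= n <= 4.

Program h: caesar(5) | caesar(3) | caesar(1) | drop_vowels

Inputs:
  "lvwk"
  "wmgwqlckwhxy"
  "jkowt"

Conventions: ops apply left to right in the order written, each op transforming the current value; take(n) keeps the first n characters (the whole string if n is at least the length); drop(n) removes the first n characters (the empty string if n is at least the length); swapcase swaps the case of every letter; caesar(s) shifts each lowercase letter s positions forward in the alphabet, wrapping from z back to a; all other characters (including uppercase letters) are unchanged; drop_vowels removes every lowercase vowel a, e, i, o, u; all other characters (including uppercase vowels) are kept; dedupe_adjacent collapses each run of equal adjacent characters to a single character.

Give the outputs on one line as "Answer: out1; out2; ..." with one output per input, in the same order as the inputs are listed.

Execution, op by op:
  "lvwk" -> "qabp" -> "tdes" -> "ueft" -> "ft"
  "wmgwqlckwhxy" -> "brlbvqhpbmcd" -> "euoeytksepfg" -> "fvpfzultfqgh" -> "fvpfzltfqgh"
  "jkowt" -> "optby" -> "rsweb" -> "stxfc" -> "stxfc"

"ft"; "fvpfzltfqgh"; "stxfc"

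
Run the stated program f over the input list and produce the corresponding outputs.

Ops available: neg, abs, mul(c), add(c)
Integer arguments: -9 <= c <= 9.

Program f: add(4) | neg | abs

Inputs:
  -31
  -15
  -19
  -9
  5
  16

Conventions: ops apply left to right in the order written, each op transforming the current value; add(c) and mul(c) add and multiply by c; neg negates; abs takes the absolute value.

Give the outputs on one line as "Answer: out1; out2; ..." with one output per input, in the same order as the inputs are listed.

Execution, op by op:
  -31 -> -27 -> 27 -> 27
  -15 -> -11 -> 11 -> 11
  -19 -> -15 -> 15 -> 15
  -9 -> -5 -> 5 -> 5
  5 -> 9 -> -9 -> 9
  16 -> 20 -> -20 -> 20

27; 11; 15; 5; 9; 20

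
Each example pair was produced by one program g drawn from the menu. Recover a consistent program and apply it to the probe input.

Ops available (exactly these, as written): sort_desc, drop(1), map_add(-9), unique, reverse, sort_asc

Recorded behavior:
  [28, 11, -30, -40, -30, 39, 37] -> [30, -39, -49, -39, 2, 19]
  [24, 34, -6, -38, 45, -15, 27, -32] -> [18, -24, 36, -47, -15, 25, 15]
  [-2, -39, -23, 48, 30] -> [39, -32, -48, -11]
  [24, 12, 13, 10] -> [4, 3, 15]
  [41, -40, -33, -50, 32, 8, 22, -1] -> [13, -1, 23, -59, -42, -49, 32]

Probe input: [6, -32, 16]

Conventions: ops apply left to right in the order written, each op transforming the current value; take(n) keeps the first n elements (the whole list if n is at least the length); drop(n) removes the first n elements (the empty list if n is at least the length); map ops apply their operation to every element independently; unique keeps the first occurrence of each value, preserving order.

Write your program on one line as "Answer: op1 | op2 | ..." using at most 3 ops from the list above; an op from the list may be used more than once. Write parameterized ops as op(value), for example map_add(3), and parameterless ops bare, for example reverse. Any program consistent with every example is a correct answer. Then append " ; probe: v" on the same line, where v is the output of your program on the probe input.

reverse | drop(1) | map_add(-9) ; probe: [-41, -3]

Check, running the answer program on each example:
  [28, 11, -30, -40, -30, 39, 37] -> [37, 39, -30, -40, -30, 11, 28] -> [39, -30, -40, -30, 11, 28] -> [30, -39, -49, -39, 2, 19]
  [24, 34, -6, -38, 45, -15, 27, -32] -> [-32, 27, -15, 45, -38, -6, 34, 24] -> [27, -15, 45, -38, -6, 34, 24] -> [18, -24, 36, -47, -15, 25, 15]
  [-2, -39, -23, 48, 30] -> [30, 48, -23, -39, -2] -> [48, -23, -39, -2] -> [39, -32, -48, -11]
  [24, 12, 13, 10] -> [10, 13, 12, 24] -> [13, 12, 24] -> [4, 3, 15]
  [41, -40, -33, -50, 32, 8, 22, -1] -> [-1, 22, 8, 32, -50, -33, -40, 41] -> [22, 8, 32, -50, -33, -40, 41] -> [13, -1, 23, -59, -42, -49, 32]
  probe: [6, -32, 16] -> [16, -32, 6] -> [-32, 6] -> [-41, -3]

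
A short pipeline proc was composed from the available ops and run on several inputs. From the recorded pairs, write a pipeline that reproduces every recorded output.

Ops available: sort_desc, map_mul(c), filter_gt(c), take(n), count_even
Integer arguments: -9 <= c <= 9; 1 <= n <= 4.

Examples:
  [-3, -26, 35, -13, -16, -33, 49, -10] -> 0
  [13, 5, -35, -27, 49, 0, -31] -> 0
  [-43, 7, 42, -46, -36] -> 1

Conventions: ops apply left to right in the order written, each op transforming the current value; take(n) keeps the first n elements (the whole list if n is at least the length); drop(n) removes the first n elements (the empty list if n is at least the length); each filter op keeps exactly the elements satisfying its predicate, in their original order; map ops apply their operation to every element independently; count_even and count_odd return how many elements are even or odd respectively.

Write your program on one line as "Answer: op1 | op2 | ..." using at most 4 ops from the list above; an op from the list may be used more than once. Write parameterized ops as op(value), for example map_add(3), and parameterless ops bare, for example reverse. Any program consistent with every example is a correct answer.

take(3) | filter_gt(-9) | count_even

Check, running the answer program on each example:
  [-3, -26, 35, -13, -16, -33, 49, -10] -> [-3, -26, 35] -> [-3, 35] -> 0
  [13, 5, -35, -27, 49, 0, -31] -> [13, 5, -35] -> [13, 5] -> 0
  [-43, 7, 42, -46, -36] -> [-43, 7, 42] -> [7, 42] -> 1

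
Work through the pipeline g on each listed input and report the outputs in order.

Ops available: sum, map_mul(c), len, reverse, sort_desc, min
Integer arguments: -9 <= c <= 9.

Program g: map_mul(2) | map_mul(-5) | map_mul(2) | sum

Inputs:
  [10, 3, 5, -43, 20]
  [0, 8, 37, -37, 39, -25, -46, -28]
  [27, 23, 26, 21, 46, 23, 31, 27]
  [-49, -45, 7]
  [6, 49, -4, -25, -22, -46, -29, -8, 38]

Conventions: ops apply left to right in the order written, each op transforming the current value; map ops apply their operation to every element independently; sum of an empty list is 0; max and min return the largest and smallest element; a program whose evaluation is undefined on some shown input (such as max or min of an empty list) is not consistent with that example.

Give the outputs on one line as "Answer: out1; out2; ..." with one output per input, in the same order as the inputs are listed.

Execution, op by op:
  [10, 3, 5, -43, 20] -> [20, 6, 10, -86, 40] -> [-100, -30, -50, 430, -200] -> [-200, -60, -100, 860, -400] -> 100
  [0, 8, 37, -37, 39, -25, -46, -28] -> [0, 16, 74, -74, 78, -50, -92, -56] -> [0, -80, -370, 370, -390, 250, 460, 280] -> [0, -160, -740, 740, -780, 500, 920, 560] -> 1040
  [27, 23, 26, 21, 46, 23, 31, 27] -> [54, 46, 52, 42, 92, 46, 62, 54] -> [-270, -230, -260, -210, -460, -230, -310, -270] -> [-540, -460, -520, -420, -920, -460, -620, -540] -> -4480
  [-49, -45, 7] -> [-98, -90, 14] -> [490, 450, -70] -> [980, 900, -140] -> 1740
  [6, 49, -4, -25, -22, -46, -29, -8, 38] -> [12, 98, -8, -50, -44, -92, -58, -16, 76] -> [-60, -490, 40, 250, 220, 460, 290, 80, -380] -> [-120, -980, 80, 500, 440, 920, 580, 160, -760] -> 820

100; 1040; -4480; 1740; 820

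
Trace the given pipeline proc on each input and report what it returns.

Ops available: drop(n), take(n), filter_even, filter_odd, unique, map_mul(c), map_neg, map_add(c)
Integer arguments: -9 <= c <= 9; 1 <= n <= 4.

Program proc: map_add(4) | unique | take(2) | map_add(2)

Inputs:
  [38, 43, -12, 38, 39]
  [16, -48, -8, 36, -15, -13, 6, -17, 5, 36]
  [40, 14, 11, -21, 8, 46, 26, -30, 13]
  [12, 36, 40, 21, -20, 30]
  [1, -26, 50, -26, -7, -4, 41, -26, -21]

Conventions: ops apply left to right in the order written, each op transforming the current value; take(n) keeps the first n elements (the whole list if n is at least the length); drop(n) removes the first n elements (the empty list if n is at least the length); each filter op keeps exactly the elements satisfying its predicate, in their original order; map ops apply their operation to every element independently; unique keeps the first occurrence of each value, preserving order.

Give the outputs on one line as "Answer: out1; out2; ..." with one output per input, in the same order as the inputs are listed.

Execution, op by op:
  [38, 43, -12, 38, 39] -> [42, 47, -8, 42, 43] -> [42, 47, -8, 43] -> [42, 47] -> [44, 49]
  [16, -48, -8, 36, -15, -13, 6, -17, 5, 36] -> [20, -44, -4, 40, -11, -9, 10, -13, 9, 40] -> [20, -44, -4, 40, -11, -9, 10, -13, 9] -> [20, -44] -> [22, -42]
  [40, 14, 11, -21, 8, 46, 26, -30, 13] -> [44, 18, 15, -17, 12, 50, 30, -26, 17] -> [44, 18, 15, -17, 12, 50, 30, -26, 17] -> [44, 18] -> [46, 20]
  [12, 36, 40, 21, -20, 30] -> [16, 40, 44, 25, -16, 34] -> [16, 40, 44, 25, -16, 34] -> [16, 40] -> [18, 42]
  [1, -26, 50, -26, -7, -4, 41, -26, -21] -> [5, -22, 54, -22, -3, 0, 45, -22, -17] -> [5, -22, 54, -3, 0, 45, -17] -> [5, -22] -> [7, -20]

[44, 49]; [22, -42]; [46, 20]; [18, 42]; [7, -20]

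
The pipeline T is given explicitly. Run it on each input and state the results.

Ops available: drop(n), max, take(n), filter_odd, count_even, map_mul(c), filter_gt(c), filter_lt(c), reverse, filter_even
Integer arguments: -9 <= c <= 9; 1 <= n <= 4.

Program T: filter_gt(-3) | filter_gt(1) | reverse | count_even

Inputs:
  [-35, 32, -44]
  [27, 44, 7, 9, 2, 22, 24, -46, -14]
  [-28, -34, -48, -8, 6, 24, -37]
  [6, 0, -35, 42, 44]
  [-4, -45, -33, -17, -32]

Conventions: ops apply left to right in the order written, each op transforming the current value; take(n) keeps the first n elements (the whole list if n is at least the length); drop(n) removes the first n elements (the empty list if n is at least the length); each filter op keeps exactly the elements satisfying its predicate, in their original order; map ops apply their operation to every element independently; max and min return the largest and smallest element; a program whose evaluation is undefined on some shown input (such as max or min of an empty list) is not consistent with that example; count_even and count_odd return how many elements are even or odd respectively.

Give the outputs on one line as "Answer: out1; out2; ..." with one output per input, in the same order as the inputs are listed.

Execution, op by op:
  [-35, 32, -44] -> [32] -> [32] -> [32] -> 1
  [27, 44, 7, 9, 2, 22, 24, -46, -14] -> [27, 44, 7, 9, 2, 22, 24] -> [27, 44, 7, 9, 2, 22, 24] -> [24, 22, 2, 9, 7, 44, 27] -> 4
  [-28, -34, -48, -8, 6, 24, -37] -> [6, 24] -> [6, 24] -> [24, 6] -> 2
  [6, 0, -35, 42, 44] -> [6, 0, 42, 44] -> [6, 42, 44] -> [44, 42, 6] -> 3
  [-4, -45, -33, -17, -32] -> [] -> [] -> [] -> 0

1; 4; 2; 3; 0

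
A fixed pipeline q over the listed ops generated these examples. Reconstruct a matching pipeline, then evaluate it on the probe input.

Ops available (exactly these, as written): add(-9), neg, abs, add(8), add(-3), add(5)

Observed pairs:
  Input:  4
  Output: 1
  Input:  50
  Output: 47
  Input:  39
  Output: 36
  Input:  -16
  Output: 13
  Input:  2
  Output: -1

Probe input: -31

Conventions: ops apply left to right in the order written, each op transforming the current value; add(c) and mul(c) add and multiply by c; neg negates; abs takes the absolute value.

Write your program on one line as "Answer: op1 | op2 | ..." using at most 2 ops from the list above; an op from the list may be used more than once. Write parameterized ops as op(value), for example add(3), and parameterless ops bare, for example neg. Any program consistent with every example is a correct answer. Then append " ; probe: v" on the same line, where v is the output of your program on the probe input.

abs | add(-3) ; probe: 28

Check, running the answer program on each example:
  4 -> 4 -> 1
  50 -> 50 -> 47
  39 -> 39 -> 36
  -16 -> 16 -> 13
  2 -> 2 -> -1
  probe: -31 -> 31 -> 28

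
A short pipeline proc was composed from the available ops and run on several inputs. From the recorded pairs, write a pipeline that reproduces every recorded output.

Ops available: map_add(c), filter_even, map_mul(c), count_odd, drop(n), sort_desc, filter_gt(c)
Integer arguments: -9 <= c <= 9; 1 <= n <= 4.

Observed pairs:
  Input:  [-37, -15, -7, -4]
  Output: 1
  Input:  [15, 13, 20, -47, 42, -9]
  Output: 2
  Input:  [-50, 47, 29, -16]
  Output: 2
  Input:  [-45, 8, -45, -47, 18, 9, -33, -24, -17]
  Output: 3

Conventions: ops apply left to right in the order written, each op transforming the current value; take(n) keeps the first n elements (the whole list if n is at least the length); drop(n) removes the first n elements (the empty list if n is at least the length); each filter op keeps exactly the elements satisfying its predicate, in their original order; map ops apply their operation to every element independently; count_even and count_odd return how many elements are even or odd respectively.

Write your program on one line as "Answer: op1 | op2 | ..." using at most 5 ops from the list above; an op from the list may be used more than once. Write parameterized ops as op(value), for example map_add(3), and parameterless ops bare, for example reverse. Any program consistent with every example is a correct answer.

map_mul(-1) | map_add(-7) | sort_desc | map_mul(-5) | count_odd

Check, running the answer program on each example:
  [-37, -15, -7, -4] -> [37, 15, 7, 4] -> [30, 8, 0, -3] -> [30, 8, 0, -3] -> [-150, -40, 0, 15] -> 1
  [15, 13, 20, -47, 42, -9] -> [-15, -13, -20, 47, -42, 9] -> [-22, -20, -27, 40, -49, 2] -> [40, 2, -20, -22, -27, -49] -> [-200, -10, 100, 110, 135, 245] -> 2
  [-50, 47, 29, -16] -> [50, -47, -29, 16] -> [43, -54, -36, 9] -> [43, 9, -36, -54] -> [-215, -45, 180, 270] -> 2
  [-45, 8, -45, -47, 18, 9, -33, -24, -17] -> [45, -8, 45, 47, -18, -9, 33, 24, 17] -> [38, -15, 38, 40, -25, -16, 26, 17, 10] -> [40, 38, 38, 26, 17, 10, -15, -16, -25] -> [-200, -190, -190, -130, -85, -50, 75, 80, 125] -> 3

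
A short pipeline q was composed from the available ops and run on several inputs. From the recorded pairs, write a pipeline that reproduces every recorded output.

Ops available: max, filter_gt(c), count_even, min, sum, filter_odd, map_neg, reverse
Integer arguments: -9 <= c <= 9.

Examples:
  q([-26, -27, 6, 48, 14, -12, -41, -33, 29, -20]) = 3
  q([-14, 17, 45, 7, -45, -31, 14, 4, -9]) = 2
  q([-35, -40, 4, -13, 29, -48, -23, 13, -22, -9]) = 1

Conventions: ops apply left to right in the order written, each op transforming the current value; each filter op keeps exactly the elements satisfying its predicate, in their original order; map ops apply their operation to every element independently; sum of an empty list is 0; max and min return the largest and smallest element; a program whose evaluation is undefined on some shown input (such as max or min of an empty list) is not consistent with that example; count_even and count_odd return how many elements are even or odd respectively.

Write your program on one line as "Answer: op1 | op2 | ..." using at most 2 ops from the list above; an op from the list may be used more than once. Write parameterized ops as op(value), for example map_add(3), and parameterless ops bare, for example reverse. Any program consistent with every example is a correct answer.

filter_gt(3) | count_even

Check, running the answer program on each example:
  [-26, -27, 6, 48, 14, -12, -41, -33, 29, -20] -> [6, 48, 14, 29] -> 3
  [-14, 17, 45, 7, -45, -31, 14, 4, -9] -> [17, 45, 7, 14, 4] -> 2
  [-35, -40, 4, -13, 29, -48, -23, 13, -22, -9] -> [4, 29, 13] -> 1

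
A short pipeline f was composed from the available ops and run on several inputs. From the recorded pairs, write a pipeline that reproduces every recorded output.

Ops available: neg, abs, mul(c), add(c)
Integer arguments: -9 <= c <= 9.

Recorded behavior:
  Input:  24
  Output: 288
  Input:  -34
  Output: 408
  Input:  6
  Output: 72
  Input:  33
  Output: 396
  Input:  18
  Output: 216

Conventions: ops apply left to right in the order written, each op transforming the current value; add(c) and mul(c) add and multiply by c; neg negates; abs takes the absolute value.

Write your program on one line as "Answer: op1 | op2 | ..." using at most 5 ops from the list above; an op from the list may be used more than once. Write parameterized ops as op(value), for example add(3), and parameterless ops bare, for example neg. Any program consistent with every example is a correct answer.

mul(2) | neg | mul(6) | abs

Check, running the answer program on each example:
  24 -> 48 -> -48 -> -288 -> 288
  -34 -> -68 -> 68 -> 408 -> 408
  6 -> 12 -> -12 -> -72 -> 72
  33 -> 66 -> -66 -> -396 -> 396
  18 -> 36 -> -36 -> -216 -> 216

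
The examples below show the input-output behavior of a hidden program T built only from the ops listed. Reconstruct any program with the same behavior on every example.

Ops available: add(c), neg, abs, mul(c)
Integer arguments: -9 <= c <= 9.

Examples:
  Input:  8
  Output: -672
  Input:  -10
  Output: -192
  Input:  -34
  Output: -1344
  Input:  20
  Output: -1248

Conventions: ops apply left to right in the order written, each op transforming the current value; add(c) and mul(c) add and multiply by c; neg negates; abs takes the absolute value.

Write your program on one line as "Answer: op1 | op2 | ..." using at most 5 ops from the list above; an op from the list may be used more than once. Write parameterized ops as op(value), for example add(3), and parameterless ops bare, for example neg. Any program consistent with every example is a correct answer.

add(6) | abs | mul(-6) | mul(8)

Check, running the answer program on each example:
  8 -> 14 -> 14 -> -84 -> -672
  -10 -> -4 -> 4 -> -24 -> -192
  -34 -> -28 -> 28 -> -168 -> -1344
  20 -> 26 -> 26 -> -156 -> -1248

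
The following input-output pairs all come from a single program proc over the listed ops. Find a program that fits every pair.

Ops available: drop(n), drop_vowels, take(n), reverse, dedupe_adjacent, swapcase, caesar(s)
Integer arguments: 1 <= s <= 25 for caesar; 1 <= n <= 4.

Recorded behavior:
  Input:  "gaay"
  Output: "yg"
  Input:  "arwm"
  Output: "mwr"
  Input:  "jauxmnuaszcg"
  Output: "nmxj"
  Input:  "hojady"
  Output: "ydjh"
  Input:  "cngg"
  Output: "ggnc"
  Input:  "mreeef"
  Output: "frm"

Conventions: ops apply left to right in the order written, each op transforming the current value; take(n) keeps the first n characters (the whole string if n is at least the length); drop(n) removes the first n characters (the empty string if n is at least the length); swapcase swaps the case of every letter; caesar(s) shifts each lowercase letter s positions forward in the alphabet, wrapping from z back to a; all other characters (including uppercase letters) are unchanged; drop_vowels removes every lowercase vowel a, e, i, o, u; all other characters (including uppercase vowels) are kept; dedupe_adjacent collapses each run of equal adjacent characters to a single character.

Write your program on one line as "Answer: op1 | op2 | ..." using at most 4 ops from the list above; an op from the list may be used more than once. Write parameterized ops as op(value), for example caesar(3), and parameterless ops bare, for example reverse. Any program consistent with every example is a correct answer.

drop_vowels | take(4) | reverse

Check, running the answer program on each example:
  "gaay" -> "gy" -> "gy" -> "yg"
  "arwm" -> "rwm" -> "rwm" -> "mwr"
  "jauxmnuaszcg" -> "jxmnszcg" -> "jxmn" -> "nmxj"
  "hojady" -> "hjdy" -> "hjdy" -> "ydjh"
  "cngg" -> "cngg" -> "cngg" -> "ggnc"
  "mreeef" -> "mrf" -> "mrf" -> "frm"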